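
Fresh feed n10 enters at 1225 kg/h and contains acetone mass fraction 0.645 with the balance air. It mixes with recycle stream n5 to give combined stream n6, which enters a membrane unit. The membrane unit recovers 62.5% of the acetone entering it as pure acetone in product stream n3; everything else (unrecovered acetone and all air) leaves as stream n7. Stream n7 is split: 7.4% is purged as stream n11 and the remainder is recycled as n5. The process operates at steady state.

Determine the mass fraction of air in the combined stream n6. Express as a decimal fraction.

air enters only via n10 and leaves only via the purge: 1225×0.355 = 0.074×(air in n7), and the membrane unit passes all air, so air in n6 = air in n7 = 5876.7 kg/h.
acetone in n6: m_A = 1225×0.645 + (1−0.074)·(1−0.625)·m_A, so m_A = 790.12/0.6527 = 1210.5 kg/h.
n6 = 1210.5 + 5876.7 = 7087.1 kg/h.
air fraction in n6 = 5876.7/7087.1 = 0.829.

0.829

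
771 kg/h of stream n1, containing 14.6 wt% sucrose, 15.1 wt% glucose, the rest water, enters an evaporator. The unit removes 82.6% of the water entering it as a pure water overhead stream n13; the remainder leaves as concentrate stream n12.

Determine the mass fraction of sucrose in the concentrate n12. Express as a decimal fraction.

sucrose is not removed: 771×0.146 = 112.57 kg/h of sucrose enters n12.
water entering = 771×0.703 = 542.01 kg/h; overhead removed = 0.826×542.01 = 447.7 kg/h.
Concentrate = 771 − 447.7 = 323.3 kg/h.
Mass fraction = 112.57/323.3 = 0.348.

0.348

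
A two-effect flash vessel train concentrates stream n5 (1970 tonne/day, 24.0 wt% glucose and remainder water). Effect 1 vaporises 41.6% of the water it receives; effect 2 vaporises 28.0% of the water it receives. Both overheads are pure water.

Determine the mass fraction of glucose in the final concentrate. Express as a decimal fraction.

water in feed = 1970×0.760 = 1497.2 tonne/day.
After stage 1: water left = (1−0.416)×1497.2 = 874.36; stream total = 1347.2 tonne/day.
After stage 2: water left = (1−0.280)×874.36 = 629.54; final concentrate = 1102.3 tonne/day.
glucose fraction = 472.8/1102.3 = 0.429.

0.429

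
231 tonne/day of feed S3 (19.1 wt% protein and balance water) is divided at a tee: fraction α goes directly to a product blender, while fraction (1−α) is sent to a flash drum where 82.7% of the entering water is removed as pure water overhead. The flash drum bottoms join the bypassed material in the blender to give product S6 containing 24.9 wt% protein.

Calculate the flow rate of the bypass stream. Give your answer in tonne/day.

All 231×0.191 = 44.121 tonne/day of protein reaches S6, so S6 = 44.121/0.249 = 177.19 tonne/day and vapour = 53.807 tonne/day.
The evaporator receives (1−α)·231 of feed at 0.809 water and removes 0.827 of that water:
0.827×0.809×(1−α)×231 = 53.807
(1−α) = 53.807/154.55 = 0.3482;  α = 0.6518.
Bypass flow = 0.6518×231 = 150.58 tonne/day.

150.6 tonne/day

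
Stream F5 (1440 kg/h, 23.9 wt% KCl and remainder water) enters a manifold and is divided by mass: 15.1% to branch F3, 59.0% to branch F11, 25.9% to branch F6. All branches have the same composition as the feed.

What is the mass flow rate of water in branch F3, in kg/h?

165.5 kg/h

Branch F3 total = 0.151×1440 = 217.44 kg/h.
water in F3 = 0.761×217.44 = 165.47 kg/h.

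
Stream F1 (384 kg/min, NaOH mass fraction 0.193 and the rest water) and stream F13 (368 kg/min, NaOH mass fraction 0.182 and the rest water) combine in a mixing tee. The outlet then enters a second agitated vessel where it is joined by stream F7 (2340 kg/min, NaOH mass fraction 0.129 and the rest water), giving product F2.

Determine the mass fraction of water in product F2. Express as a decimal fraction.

0.857

Overall, product flow = 3092 kg/min.
water in = 384×0.807 + 368×0.818 + 2340×0.871 = 2649.1 kg/min.
water fraction in F2 = 0.857.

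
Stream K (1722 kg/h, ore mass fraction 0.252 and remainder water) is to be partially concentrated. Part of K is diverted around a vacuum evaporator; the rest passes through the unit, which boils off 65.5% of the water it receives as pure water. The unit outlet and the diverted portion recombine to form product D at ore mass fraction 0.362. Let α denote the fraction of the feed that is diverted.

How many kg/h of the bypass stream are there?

654 kg/h

All 1722×0.252 = 433.94 kg/h of ore reaches D, so D = 433.94/0.362 = 1198.7 kg/h and vapour = 523.26 kg/h.
The evaporator receives (1−α)·1722 of feed at 0.748 water and removes 0.655 of that water:
0.655×0.748×(1−α)×1722 = 523.26
(1−α) = 523.26/843.68 = 0.6202;  α = 0.3798.
Bypass flow = 0.3798×1722 = 653.99 kg/h.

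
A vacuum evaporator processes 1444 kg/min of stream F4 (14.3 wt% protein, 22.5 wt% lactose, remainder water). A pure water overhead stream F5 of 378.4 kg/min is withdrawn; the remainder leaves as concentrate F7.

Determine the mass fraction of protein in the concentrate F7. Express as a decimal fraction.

0.194

protein is not removed: 1444×0.143 = 206.49 kg/min of protein enters F7.
Concentrate = 1444 − 378.4 = 1065.6 kg/min.
Mass fraction = 206.49/1065.6 = 0.194.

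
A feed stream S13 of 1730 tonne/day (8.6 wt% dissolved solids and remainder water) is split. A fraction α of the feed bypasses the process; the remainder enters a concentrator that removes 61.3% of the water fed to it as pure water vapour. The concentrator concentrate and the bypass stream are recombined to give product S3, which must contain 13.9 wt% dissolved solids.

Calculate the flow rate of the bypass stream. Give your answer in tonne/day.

552.7 tonne/day

All 1730×0.086 = 148.78 tonne/day of dissolved solids reaches S3, so S3 = 148.78/0.139 = 1070.4 tonne/day and vapour = 659.64 tonne/day.
The evaporator receives (1−α)·1730 of feed at 0.914 water and removes 0.613 of that water:
0.613×0.914×(1−α)×1730 = 659.64
(1−α) = 659.64/969.29 = 0.6805;  α = 0.3195.
Bypass flow = 0.3195×1730 = 552.66 tonne/day.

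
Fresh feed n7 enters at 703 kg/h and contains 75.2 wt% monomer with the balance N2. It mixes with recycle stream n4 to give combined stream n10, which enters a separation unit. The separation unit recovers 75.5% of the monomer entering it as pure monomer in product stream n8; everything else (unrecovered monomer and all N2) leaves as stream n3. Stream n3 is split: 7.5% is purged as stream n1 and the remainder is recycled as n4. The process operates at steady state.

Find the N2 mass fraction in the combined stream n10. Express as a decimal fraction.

0.7728

N2 enters only via n7 and leaves only via the purge: 703×0.248 = 0.075×(N2 in n3), and the separation unit passes all N2, so N2 in n10 = N2 in n3 = 2324.6 kg/h.
monomer in n10: m_A = 703×0.752 + (1−0.075)·(1−0.755)·m_A, so m_A = 528.66/0.7734 = 683.57 kg/h.
n10 = 683.57 + 2324.6 = 3008.2 kg/h.
N2 fraction in n10 = 2324.6/3008.2 = 0.7728.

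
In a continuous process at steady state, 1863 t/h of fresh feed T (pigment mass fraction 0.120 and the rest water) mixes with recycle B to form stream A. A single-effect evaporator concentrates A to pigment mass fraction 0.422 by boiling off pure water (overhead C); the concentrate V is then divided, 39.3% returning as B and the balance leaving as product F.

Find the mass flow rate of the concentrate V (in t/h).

872.8 t/h

Overall pigment balance (none leaves overhead): pigment in fresh feed = pigment in product, i.e. 1863×0.120 = (1−0.393)·V·0.422.
V = 223.56/(0.422×0.607) = 872.76 t/h.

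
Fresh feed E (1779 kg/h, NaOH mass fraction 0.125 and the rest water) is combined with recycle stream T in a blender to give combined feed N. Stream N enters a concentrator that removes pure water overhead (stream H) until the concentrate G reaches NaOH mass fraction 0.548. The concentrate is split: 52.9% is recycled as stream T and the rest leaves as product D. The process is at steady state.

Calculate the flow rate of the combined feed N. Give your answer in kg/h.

Overall NaOH balance (none leaves overhead): NaOH in fresh feed = NaOH in product, i.e. 1779×0.125 = (1−0.529)·G·0.548.
G = 222.38/(0.548×0.471) = 861.56 kg/h.
Recycle T = 0.529×861.56 = 455.76 kg/h.
Combined feed N = 1779 + 455.76 = 2234.8 kg/h.

2235 kg/h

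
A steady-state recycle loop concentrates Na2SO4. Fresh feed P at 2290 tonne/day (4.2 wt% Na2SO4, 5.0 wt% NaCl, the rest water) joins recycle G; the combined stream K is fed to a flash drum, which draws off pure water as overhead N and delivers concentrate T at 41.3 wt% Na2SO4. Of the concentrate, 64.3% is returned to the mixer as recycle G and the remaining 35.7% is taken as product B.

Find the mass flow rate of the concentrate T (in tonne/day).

652.3 tonne/day

Overall Na2SO4 balance (none leaves overhead): Na2SO4 in fresh feed = Na2SO4 in product, i.e. 2290×0.042 = (1−0.643)·T·0.413.
T = 96.18/(0.413×0.357) = 652.33 tonne/day.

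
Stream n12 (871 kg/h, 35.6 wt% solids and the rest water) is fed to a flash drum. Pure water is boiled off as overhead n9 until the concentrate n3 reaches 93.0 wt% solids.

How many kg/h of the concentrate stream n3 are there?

solids is conserved: 871×0.356 = 310.08 kg/h all reports to the concentrate.
Concentrate = 310.08/(target fraction) = 333.42 kg/h.

333.4 kg/h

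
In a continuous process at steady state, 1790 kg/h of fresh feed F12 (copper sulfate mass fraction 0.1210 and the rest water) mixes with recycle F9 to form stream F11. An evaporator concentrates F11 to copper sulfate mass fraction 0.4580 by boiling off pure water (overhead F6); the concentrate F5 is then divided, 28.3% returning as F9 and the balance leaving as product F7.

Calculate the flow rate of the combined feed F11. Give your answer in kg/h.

Overall copper sulfate balance (none leaves overhead): copper sulfate in fresh feed = copper sulfate in product, i.e. 1790×0.121 = (1−0.283)·F5·0.458.
F5 = 216.59/(0.458×0.717) = 659.56 kg/h.
Recycle F9 = 0.283×659.56 = 186.66 kg/h.
Combined feed F11 = 1790 + 186.66 = 1976.7 kg/h.

1977 kg/h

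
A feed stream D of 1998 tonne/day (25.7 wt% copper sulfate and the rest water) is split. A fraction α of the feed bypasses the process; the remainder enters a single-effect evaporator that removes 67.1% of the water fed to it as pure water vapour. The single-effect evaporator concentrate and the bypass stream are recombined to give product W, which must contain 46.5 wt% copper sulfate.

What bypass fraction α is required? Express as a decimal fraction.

0.103

All 1998×0.257 = 513.49 tonne/day of copper sulfate reaches W, so W = 513.49/0.465 = 1104.3 tonne/day and vapour = 893.73 tonne/day.
The evaporator receives (1−α)·1998 of feed at 0.743 water and removes 0.671 of that water:
0.671×0.743×(1−α)×1998 = 893.73
(1−α) = 893.73/996.11 = 0.8972;  α = 0.1028.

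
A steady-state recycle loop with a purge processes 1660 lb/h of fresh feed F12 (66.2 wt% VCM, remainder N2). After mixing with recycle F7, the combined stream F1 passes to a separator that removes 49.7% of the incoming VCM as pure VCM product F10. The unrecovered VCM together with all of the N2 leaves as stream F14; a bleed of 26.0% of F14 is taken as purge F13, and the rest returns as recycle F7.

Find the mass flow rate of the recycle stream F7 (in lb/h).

2248 lb/h

N2 enters only via F12 and leaves only via the purge: 1660×0.338 = 0.260×(N2 in F14), and the separator passes all N2, so N2 in F1 = N2 in F14 = 2158 lb/h.
VCM in F1: m_A = 1660×0.662 + (1−0.260)·(1−0.497)·m_A, so m_A = 1098.9/0.6278 = 1750.5 lb/h.
F14 = (1−0.497)×1750.5 + 2158 = 3038.5 lb/h.
Recycle F7 = (1−0.260)×3038.5 = 2248.5 lb/h.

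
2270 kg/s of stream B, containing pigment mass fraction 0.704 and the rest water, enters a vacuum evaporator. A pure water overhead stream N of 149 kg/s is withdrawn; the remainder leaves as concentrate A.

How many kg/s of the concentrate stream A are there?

2121 kg/s

Concentrate = 2270 − 149 = 2121 kg/s.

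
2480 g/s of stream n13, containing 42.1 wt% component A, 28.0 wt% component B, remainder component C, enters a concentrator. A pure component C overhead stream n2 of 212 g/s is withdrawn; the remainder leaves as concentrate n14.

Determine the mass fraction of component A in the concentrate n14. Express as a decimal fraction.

0.4604

component A is not removed: 2480×0.421 = 1044.1 g/s of component A enters n14.
Concentrate = 2480 − 212 = 2268 g/s.
Mass fraction = 1044.1/2268 = 0.4604.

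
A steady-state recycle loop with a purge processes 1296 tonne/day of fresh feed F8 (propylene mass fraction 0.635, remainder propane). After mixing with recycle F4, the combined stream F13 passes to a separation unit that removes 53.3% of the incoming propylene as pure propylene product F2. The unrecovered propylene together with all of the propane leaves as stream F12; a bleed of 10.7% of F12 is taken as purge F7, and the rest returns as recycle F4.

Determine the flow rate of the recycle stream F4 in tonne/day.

4537 tonne/day

propane enters only via F8 and leaves only via the purge: 1296×0.365 = 0.107×(propane in F12), and the separation unit passes all propane, so propane in F13 = propane in F12 = 4420.9 tonne/day.
propylene in F13: m_A = 1296×0.635 + (1−0.107)·(1−0.533)·m_A, so m_A = 822.96/0.5830 = 1411.7 tonne/day.
F12 = (1−0.533)×1411.7 + 4420.9 = 5080.2 tonne/day.
Recycle F4 = (1−0.107)×5080.2 = 4536.6 tonne/day.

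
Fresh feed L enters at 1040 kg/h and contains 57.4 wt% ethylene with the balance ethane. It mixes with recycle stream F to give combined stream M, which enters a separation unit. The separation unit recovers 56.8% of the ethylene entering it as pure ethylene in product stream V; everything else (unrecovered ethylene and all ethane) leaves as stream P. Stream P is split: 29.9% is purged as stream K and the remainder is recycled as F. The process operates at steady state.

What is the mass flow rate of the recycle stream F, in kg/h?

ethane enters only via L and leaves only via the purge: 1040×0.426 = 0.299×(ethane in P), and the separation unit passes all ethane, so ethane in M = ethane in P = 1481.7 kg/h.
ethylene in M: m_A = 1040×0.574 + (1−0.299)·(1−0.568)·m_A, so m_A = 596.96/0.6972 = 856.26 kg/h.
P = (1−0.568)×856.26 + 1481.7 = 1851.6 kg/h.
Recycle F = (1−0.299)×1851.6 = 1298 kg/h.

1298 kg/h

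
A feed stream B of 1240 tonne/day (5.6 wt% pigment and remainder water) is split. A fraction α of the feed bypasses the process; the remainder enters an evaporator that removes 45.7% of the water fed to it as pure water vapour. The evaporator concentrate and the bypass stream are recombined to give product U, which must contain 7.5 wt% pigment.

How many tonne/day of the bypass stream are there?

All 1240×0.056 = 69.44 tonne/day of pigment reaches U, so U = 69.44/0.075 = 925.87 tonne/day and vapour = 314.13 tonne/day.
The evaporator receives (1−α)·1240 of feed at 0.944 water and removes 0.457 of that water:
0.457×0.944×(1−α)×1240 = 314.13
(1−α) = 314.13/534.95 = 0.5872;  α = 0.4128.
Bypass flow = 0.4128×1240 = 511.84 tonne/day.

511.8 tonne/day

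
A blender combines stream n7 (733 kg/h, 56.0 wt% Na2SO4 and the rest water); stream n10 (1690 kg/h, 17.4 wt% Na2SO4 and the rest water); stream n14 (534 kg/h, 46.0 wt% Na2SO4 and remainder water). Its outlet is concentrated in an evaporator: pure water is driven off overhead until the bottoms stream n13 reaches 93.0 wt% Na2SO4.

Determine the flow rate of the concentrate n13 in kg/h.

Na2SO4 entering = 733×0.560 + 1690×0.174 + 534×0.460 = 950.18 kg/h.
All Na2SO4 reports to n13, so n13 = 950.18/0.930 = 1021.7 kg/h.

1022 kg/h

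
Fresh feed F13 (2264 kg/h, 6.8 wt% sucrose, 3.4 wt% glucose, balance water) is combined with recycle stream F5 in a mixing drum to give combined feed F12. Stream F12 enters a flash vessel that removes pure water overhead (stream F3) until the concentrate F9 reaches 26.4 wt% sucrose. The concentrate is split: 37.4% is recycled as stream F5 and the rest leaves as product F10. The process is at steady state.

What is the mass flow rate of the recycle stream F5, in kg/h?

348.4 kg/h

Overall sucrose balance (none leaves overhead): sucrose in fresh feed = sucrose in product, i.e. 2264×0.068 = (1−0.374)·F9·0.264.
F9 = 153.95/(0.264×0.626) = 931.55 kg/h.
Recycle F5 = 0.374×931.55 = 348.4 kg/h.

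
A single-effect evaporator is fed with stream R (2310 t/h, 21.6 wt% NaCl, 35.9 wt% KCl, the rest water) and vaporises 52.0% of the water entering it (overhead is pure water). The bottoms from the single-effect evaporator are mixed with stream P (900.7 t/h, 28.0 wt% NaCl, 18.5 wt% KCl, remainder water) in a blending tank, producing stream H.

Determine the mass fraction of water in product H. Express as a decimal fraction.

0.353

Vapour removed = 0.520×0.425×2310 = 510.51 t/h; concentrate = 1799.5 t/h.
water reaching the mixer = 471.24 (from concentrate) + 900.7×0.535 = 953.11 t/h.
Product flow = 1799.5 + 900.7 = 2700.2 t/h; water fraction = 0.353.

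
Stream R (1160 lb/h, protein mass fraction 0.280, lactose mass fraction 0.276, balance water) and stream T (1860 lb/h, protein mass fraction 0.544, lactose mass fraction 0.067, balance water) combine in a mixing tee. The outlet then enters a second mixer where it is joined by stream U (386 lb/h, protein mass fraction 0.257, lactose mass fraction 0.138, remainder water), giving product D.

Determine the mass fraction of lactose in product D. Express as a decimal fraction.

Overall, product flow = 3406 lb/h.
lactose in = 1160×0.276 + 1860×0.067 + 386×0.138 = 498.05 lb/h.
lactose fraction in D = 0.146.

0.146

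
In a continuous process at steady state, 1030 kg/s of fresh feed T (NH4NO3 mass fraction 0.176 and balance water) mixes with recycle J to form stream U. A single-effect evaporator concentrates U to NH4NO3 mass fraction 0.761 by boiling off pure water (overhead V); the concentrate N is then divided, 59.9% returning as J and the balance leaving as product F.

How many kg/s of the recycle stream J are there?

Overall NH4NO3 balance (none leaves overhead): NH4NO3 in fresh feed = NH4NO3 in product, i.e. 1030×0.176 = (1−0.599)·N·0.761.
N = 181.28/(0.761×0.401) = 594.05 kg/s.
Recycle J = 0.599×594.05 = 355.83 kg/s.

355.8 kg/s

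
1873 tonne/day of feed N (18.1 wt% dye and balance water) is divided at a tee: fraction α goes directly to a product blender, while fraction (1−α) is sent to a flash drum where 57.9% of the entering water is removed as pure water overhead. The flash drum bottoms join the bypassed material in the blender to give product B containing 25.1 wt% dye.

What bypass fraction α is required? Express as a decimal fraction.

0.412

All 1873×0.181 = 339.01 tonne/day of dye reaches B, so B = 339.01/0.251 = 1350.6 tonne/day and vapour = 522.35 tonne/day.
The evaporator receives (1−α)·1873 of feed at 0.819 water and removes 0.579 of that water:
0.579×0.819×(1−α)×1873 = 522.35
(1−α) = 522.35/888.18 = 0.5881;  α = 0.4119.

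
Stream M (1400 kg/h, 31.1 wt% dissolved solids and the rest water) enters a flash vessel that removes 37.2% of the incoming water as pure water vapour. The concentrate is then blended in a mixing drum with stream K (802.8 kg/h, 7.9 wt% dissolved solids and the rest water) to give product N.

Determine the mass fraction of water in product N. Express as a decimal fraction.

Vapour removed = 0.372×0.689×1400 = 358.83 kg/h; concentrate = 1041.2 kg/h.
water reaching the mixer = 605.77 (from concentrate) + 802.8×0.921 = 1345.1 kg/h.
Product flow = 1041.2 + 802.8 = 1844 kg/h; water fraction = 0.7295.

0.7295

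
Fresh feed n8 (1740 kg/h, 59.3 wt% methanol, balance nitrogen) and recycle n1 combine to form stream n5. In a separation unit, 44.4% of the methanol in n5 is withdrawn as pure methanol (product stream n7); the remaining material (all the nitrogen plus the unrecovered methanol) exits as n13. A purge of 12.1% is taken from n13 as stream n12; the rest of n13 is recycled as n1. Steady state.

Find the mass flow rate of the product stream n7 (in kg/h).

methanol in n5: m_A = 1740×0.593 + (1−0.121)·(1−0.444)·m_A, so m_A = 1031.8/0.5113 = 2018.1 kg/h.
Product n7 = 0.444×2018.1 = 896.05 kg/h.

896 kg/h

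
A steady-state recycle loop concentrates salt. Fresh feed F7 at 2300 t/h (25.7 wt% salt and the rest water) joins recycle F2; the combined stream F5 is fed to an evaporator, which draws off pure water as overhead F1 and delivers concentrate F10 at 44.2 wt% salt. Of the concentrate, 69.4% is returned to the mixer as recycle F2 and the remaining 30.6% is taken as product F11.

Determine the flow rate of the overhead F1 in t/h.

Overall salt balance (none leaves overhead): salt in fresh feed = salt in product, i.e. 2300×0.257 = (1−0.694)·F10·0.442.
F10 = 591.1/(0.442×0.306) = 4370.4 t/h.
Recycle F2 = 0.694×4370.4 = 3033 t/h.
Combined feed F5 = 2300 + 3033 = 5333 t/h.
Overhead F1 = F5 − F10 = 5333 − 4370.4 = 962.67 t/h.

962.7 t/h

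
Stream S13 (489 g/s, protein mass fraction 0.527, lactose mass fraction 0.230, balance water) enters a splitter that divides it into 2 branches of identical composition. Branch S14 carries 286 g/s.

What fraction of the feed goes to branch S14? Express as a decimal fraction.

0.585

Fraction to S14 = 286/489 = 0.5849.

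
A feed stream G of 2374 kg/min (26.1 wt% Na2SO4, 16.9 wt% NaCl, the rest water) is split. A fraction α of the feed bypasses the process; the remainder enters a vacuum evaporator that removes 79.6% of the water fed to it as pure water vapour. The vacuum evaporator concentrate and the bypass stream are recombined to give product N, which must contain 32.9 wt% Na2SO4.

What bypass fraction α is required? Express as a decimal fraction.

0.544

All 2374×0.261 = 619.61 kg/min of Na2SO4 reaches N, so N = 619.61/0.329 = 1883.3 kg/min and vapour = 490.67 kg/min.
The evaporator receives (1−α)·2374 of feed at 0.570 water and removes 0.796 of that water:
0.796×0.570×(1−α)×2374 = 490.67
(1−α) = 490.67/1077.1 = 0.4555;  α = 0.5445.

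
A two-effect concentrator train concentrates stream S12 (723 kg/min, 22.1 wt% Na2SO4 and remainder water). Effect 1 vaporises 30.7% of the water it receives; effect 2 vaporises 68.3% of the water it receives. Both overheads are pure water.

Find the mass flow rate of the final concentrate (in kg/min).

283.5 kg/min

water in feed = 723×0.779 = 563.22 kg/min.
After stage 1: water left = (1−0.307)×563.22 = 390.31; stream total = 550.09 kg/min.
After stage 2: water left = (1−0.683)×390.31 = 123.73; final concentrate = 283.51 kg/min.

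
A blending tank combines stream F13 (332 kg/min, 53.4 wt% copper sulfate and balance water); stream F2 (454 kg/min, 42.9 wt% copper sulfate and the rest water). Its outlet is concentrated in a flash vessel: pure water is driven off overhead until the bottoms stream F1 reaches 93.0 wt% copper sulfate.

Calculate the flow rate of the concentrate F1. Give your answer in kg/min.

400.1 kg/min

copper sulfate entering = 332×0.534 + 454×0.429 = 372.05 kg/min.
All copper sulfate reports to F1, so F1 = 372.05/0.930 = 400.06 kg/min.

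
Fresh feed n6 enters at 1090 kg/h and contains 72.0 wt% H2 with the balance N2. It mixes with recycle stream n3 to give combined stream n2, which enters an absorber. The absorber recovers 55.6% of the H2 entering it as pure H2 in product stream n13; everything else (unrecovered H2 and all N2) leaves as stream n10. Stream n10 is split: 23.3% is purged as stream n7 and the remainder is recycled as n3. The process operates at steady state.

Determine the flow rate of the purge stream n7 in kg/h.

428.3 kg/h

N2 enters only via n6 and leaves only via the purge: 1090×0.280 = 0.233×(N2 in n10), and the absorber passes all N2, so N2 in n2 = N2 in n10 = 1309.9 kg/h.
H2 in n2: m_A = 1090×0.720 + (1−0.233)·(1−0.556)·m_A, so m_A = 784.8/0.6595 = 1190.1 kg/h.
n10 = (1−0.556)×1190.1 + 1309.9 = 1838.3 kg/h.
Purge n7 = 0.233×1838.3 = 428.32 kg/h.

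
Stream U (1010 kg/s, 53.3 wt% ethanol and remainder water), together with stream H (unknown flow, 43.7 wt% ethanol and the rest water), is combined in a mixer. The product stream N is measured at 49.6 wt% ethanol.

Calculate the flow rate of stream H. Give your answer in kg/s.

633.4 kg/s

Let H be the unknown flow. Total out = 1010 + H.
ethanol balance: 538.33 + 0.437·H = 0.496·(1010 + H)
(0.437 − 0.496)·H = 0.496×1010 − 538.33 = -37.37
H = -37.37 / -0.059 = 633.39 kg/s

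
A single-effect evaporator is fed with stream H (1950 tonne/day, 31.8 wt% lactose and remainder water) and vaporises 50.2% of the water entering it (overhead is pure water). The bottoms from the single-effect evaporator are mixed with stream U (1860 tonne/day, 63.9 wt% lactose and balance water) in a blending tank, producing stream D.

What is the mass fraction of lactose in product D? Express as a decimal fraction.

Vapour removed = 0.502×0.682×1950 = 667.61 tonne/day; concentrate = 1282.4 tonne/day.
lactose reaching the mixer = 620.1 (from concentrate) + 1860×0.639 = 1808.6 tonne/day.
Product flow = 1282.4 + 1860 = 3142.4 tonne/day; lactose fraction = 0.5756.

0.5756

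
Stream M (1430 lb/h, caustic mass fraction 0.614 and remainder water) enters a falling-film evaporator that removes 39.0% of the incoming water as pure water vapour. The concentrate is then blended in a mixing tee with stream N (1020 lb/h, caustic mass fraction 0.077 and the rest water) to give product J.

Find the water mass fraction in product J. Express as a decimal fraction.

0.572

Vapour removed = 0.390×0.386×1430 = 215.27 lb/h; concentrate = 1214.7 lb/h.
water reaching the mixer = 336.71 (from concentrate) + 1020×0.923 = 1278.2 lb/h.
Product flow = 1214.7 + 1020 = 2234.7 lb/h; water fraction = 0.572.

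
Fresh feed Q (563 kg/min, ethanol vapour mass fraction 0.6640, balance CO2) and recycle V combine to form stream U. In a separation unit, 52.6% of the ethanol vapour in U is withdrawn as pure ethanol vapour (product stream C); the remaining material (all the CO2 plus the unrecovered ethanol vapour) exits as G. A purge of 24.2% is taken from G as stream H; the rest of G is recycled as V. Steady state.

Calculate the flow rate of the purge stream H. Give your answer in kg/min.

CO2 enters only via Q and leaves only via the purge: 563×0.336 = 0.242×(CO2 in G), and the separation unit passes all CO2, so CO2 in U = CO2 in G = 781.69 kg/min.
ethanol vapour in U: m_A = 563×0.664 + (1−0.242)·(1−0.526)·m_A, so m_A = 373.83/0.6407 = 583.47 kg/min.
G = (1−0.526)×583.47 + 781.69 = 1058.2 kg/min.
Purge H = 0.242×1058.2 = 256.1 kg/min.

256.1 kg/min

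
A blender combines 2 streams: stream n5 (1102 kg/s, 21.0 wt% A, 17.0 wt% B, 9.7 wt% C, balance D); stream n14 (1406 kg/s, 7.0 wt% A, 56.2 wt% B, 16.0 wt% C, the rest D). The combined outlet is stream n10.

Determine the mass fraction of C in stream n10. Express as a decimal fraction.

0.132

Total flow out = 1102 + 1406 = 2508 kg/s.
C in = 1102×0.097 + 1406×0.160 = 331.85 kg/s.
C mass fraction in n10 = 331.85/2508 = 0.132.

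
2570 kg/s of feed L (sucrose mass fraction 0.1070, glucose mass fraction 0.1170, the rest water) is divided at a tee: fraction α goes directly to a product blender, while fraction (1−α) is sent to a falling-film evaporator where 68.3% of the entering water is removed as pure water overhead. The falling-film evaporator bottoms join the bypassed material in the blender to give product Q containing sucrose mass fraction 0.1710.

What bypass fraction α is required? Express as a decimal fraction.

All 2570×0.107 = 274.99 kg/s of sucrose reaches Q, so Q = 274.99/0.171 = 1608.1 kg/s and vapour = 961.87 kg/s.
The evaporator receives (1−α)·2570 of feed at 0.776 water and removes 0.683 of that water:
0.683×0.776×(1−α)×2570 = 961.87
(1−α) = 961.87/1362.1 = 0.7062;  α = 0.2938.

0.294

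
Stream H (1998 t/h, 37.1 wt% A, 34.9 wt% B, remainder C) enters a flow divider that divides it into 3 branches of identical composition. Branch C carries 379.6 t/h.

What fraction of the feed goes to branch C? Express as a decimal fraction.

Fraction to C = 379.6/1998 = 0.1900.

0.190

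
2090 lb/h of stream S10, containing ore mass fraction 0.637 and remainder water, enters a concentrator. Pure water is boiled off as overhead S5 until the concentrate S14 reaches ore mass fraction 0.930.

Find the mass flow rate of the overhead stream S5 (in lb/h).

658.5 lb/h

ore is conserved: 2090×0.637 = 1331.3 lb/h all reports to the concentrate.
Concentrate = 1331.3/(target fraction) = 1431.5 lb/h.
Overhead = 2090 − 1431.5 = 658.46 lb/h.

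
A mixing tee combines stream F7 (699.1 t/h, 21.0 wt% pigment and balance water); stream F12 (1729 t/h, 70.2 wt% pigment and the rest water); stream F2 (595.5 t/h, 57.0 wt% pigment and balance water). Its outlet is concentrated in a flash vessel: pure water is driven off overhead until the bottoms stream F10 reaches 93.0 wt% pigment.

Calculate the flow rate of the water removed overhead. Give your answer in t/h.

1196 t/h

pigment entering = 699.1×0.210 + 1729×0.702 + 595.5×0.570 = 1700 t/h.
All pigment reports to F10, so F10 = 1700/0.930 = 1828 t/h.
Total feed = 3023.6 t/h; overhead = 3023.6 − 1828 = 1195.6 t/h.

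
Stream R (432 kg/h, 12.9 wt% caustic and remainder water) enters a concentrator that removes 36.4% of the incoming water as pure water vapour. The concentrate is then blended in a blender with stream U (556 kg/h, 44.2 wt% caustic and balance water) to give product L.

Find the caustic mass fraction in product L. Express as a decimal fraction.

0.354

Vapour removed = 0.364×0.871×432 = 136.96 kg/h; concentrate = 295.04 kg/h.
caustic reaching the mixer = 55.728 (from concentrate) + 556×0.442 = 301.48 kg/h.
Product flow = 295.04 + 556 = 851.04 kg/h; caustic fraction = 0.354.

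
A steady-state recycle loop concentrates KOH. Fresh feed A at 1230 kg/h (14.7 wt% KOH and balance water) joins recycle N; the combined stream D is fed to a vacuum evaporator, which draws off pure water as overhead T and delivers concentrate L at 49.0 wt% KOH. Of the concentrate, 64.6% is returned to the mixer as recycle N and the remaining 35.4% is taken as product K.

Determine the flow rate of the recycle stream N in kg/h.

673.4 kg/h

Overall KOH balance (none leaves overhead): KOH in fresh feed = KOH in product, i.e. 1230×0.147 = (1−0.646)·L·0.490.
L = 180.81/(0.490×0.354) = 1042.4 kg/h.
Recycle N = 0.646×1042.4 = 673.37 kg/h.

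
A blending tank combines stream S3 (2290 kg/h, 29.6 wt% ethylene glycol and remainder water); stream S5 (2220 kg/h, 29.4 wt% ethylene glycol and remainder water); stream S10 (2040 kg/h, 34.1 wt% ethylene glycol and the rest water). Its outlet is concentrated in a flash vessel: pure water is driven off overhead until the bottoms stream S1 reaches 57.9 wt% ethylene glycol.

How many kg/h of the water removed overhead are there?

3051 kg/h

ethylene glycol entering = 2290×0.296 + 2220×0.294 + 2040×0.341 = 2026.2 kg/h.
All ethylene glycol reports to S1, so S1 = 2026.2/0.579 = 3499.4 kg/h.
Total feed = 6550 kg/h; overhead = 6550 − 3499.4 = 3050.6 kg/h.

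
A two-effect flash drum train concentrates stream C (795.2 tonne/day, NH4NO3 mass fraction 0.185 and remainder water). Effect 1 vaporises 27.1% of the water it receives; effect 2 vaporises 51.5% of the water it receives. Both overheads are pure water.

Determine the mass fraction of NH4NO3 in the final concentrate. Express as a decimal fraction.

water in feed = 795.2×0.815 = 648.09 tonne/day.
After stage 1: water left = (1−0.271)×648.09 = 472.46; stream total = 619.57 tonne/day.
After stage 2: water left = (1−0.515)×472.46 = 229.14; final concentrate = 376.25 tonne/day.
NH4NO3 fraction = 147.11/376.25 = 0.391.

0.391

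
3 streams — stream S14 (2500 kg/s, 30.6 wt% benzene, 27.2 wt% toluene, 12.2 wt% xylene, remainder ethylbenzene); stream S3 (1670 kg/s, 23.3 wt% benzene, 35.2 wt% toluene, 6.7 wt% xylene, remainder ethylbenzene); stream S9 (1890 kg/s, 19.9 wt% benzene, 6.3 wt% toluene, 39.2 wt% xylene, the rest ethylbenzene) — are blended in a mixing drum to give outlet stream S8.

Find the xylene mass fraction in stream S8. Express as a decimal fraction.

0.191

Total flow out = 2500 + 1670 + 1890 = 6060 kg/s.
xylene in = 2500×0.122 + 1670×0.067 + 1890×0.392 = 1157.8 kg/s.
xylene mass fraction in S8 = 1157.8/6060 = 0.191.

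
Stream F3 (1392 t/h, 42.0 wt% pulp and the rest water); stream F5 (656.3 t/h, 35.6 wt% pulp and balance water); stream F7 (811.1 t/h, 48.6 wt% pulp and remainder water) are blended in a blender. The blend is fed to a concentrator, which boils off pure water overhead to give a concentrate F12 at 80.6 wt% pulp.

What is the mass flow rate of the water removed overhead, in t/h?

1355 t/h

pulp entering = 1392×0.420 + 656.3×0.356 + 811.1×0.486 = 1212.5 t/h.
All pulp reports to F12, so F12 = 1212.5/0.806 = 1504.3 t/h.
Total feed = 2859.4 t/h; overhead = 2859.4 − 1504.3 = 1355.1 t/h.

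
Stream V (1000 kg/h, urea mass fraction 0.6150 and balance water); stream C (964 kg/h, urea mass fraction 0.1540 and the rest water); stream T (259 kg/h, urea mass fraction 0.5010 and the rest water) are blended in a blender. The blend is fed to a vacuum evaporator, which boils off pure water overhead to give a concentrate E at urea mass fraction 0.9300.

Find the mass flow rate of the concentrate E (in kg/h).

960.4 kg/h

urea entering = 1000×0.615 + 964×0.154 + 259×0.501 = 893.21 kg/h.
All urea reports to E, so E = 893.21/0.930 = 960.45 kg/h.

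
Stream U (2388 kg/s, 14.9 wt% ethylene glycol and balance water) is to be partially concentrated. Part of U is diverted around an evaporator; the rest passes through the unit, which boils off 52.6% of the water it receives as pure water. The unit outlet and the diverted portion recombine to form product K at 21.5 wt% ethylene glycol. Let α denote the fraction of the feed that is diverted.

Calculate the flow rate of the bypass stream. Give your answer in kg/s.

All 2388×0.149 = 355.81 kg/s of ethylene glycol reaches K, so K = 355.81/0.215 = 1654.9 kg/s and vapour = 733.06 kg/s.
The evaporator receives (1−α)·2388 of feed at 0.851 water and removes 0.526 of that water:
0.526×0.851×(1−α)×2388 = 733.06
(1−α) = 733.06/1068.9 = 0.6858;  α = 0.3142.
Bypass flow = 0.3142×2388 = 750.34 kg/s.

750.3 kg/s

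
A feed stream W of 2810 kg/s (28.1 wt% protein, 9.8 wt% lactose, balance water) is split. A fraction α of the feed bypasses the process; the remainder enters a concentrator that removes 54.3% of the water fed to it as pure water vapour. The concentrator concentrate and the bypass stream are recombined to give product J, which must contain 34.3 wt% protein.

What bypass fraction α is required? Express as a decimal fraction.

0.464

All 2810×0.281 = 789.61 kg/s of protein reaches J, so J = 789.61/0.343 = 2302.1 kg/s and vapour = 507.93 kg/s.
The evaporator receives (1−α)·2810 of feed at 0.621 water and removes 0.543 of that water:
0.543×0.621×(1−α)×2810 = 507.93
(1−α) = 507.93/947.54 = 0.5361;  α = 0.4639.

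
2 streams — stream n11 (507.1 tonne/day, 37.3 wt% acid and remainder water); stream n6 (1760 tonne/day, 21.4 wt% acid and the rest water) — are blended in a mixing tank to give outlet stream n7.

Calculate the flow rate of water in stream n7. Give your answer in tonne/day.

1701 tonne/day

water out = water in = 507.1×0.627 + 1760×0.786 = 1701.3 tonne/day.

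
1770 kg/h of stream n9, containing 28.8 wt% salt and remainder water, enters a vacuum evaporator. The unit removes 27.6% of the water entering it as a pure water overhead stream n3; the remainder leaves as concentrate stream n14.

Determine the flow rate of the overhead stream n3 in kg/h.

water entering = 1770×0.712 = 1260.2 kg/h; overhead removed = 0.276×1260.2 = 347.83 kg/h.

347.8 kg/h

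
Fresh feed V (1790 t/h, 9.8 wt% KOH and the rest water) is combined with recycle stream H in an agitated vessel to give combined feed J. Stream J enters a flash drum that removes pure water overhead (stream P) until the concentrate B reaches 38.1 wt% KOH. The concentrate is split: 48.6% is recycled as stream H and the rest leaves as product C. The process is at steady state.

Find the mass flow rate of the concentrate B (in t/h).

895.8 t/h

Overall KOH balance (none leaves overhead): KOH in fresh feed = KOH in product, i.e. 1790×0.098 = (1−0.486)·B·0.381.
B = 175.42/(0.381×0.514) = 895.76 t/h.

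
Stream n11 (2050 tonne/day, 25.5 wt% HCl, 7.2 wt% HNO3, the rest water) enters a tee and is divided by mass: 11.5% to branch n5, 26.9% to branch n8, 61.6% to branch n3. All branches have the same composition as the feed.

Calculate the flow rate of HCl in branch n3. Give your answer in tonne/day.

Branch n3 total = 0.616×2050 = 1262.8 tonne/day.
HCl in n3 = 0.255×1262.8 = 322.01 tonne/day.

322 tonne/day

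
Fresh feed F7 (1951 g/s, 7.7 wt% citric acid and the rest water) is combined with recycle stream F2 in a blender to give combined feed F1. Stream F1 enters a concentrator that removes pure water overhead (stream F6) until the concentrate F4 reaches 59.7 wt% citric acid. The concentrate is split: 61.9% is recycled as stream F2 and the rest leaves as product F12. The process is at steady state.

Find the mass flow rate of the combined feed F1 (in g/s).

2360 g/s

Overall citric acid balance (none leaves overhead): citric acid in fresh feed = citric acid in product, i.e. 1951×0.077 = (1−0.619)·F4·0.597.
F4 = 150.23/(0.597×0.381) = 660.46 g/s.
Recycle F2 = 0.619×660.46 = 408.83 g/s.
Combined feed F1 = 1951 + 408.83 = 2359.8 g/s.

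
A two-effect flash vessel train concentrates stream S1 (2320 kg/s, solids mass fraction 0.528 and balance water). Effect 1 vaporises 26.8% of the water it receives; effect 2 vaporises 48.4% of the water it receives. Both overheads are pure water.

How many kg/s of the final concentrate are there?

1639 kg/s

water in feed = 2320×0.472 = 1095 kg/s.
After stage 1: water left = (1−0.268)×1095 = 801.57; stream total = 2026.5 kg/s.
After stage 2: water left = (1−0.484)×801.57 = 413.61; final concentrate = 1638.6 kg/s.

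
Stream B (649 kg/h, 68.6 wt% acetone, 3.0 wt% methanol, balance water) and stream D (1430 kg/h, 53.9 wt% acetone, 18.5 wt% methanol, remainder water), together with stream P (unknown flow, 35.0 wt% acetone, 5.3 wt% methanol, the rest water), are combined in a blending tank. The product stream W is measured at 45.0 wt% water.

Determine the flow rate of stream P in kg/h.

2426 kg/h

Let P be the unknown flow. Total out = 2079 + P.
water balance: 579 + 0.597·P = 0.450·(2079 + P)
(0.597 − 0.450)·P = 0.450×2079 − 579 = 356.55
P = 356.55 / 0.147 = 2425.5 kg/h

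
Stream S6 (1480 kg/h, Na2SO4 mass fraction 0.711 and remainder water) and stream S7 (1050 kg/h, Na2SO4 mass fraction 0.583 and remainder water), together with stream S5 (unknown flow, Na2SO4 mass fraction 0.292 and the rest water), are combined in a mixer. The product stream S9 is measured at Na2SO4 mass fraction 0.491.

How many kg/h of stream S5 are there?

2122 kg/h

Let S5 be the unknown flow. Total out = 2530 + S5.
Na2SO4 balance: 1664.4 + 0.292·S5 = 0.491·(2530 + S5)
(0.292 − 0.491)·S5 = 0.491×2530 − 1664.4 = -422.2
S5 = -422.2 / -0.199 = 2121.6 kg/h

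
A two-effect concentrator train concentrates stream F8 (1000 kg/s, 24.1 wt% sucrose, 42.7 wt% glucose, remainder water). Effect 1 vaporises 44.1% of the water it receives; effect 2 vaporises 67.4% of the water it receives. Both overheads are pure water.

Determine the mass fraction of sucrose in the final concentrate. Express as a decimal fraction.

water in feed = 1000×0.332 = 332 kg/s.
After stage 1: water left = (1−0.441)×332 = 185.59; stream total = 853.59 kg/s.
After stage 2: water left = (1−0.674)×185.59 = 60.502; final concentrate = 728.5 kg/s.
sucrose fraction = 241/728.5 = 0.3308.

0.3308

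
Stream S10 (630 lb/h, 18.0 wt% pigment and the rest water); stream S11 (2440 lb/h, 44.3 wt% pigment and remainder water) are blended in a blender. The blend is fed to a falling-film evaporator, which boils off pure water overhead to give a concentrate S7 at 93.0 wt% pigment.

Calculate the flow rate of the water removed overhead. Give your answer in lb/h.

1786 lb/h

pigment entering = 630×0.180 + 2440×0.443 = 1194.3 lb/h.
All pigment reports to S7, so S7 = 1194.3/0.930 = 1284.2 lb/h.
Total feed = 3070 lb/h; overhead = 3070 − 1284.2 = 1785.8 lb/h.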